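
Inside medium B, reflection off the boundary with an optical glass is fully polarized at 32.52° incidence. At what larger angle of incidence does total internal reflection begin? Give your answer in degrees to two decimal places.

θ_c ≈ 39.61°

tan θ_B = n₂/n₁ = tan 32.52° = 0.6376.
Total internal reflection: sin θ_c = n₂/n₁ = 0.6376.
θ_c = arcsin(0.6376) = 39.61°.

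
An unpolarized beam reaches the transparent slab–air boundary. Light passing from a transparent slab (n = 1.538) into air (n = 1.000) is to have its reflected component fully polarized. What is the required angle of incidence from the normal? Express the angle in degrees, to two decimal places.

θ_B ≈ 33.03°

The reflected p-component vanishes when tan θ_B = n₂/n₁.
Brewster's condition: tan θ_B = n₂/n₁ = 1.000/1.538 = 0.6502.
So θ_B = arctan 0.6502 = 33.03°.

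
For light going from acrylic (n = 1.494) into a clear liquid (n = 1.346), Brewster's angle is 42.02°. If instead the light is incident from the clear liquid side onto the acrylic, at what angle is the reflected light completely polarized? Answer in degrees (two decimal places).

θ_B' ≈ 47.98°

The two Brewster angles are complementary: θ_B' = 90° − θ_B = 90° − 42.02° = 47.98°.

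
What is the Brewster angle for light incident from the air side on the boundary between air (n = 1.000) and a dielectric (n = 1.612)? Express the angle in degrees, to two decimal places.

θ_B ≈ 58.19°

Here n₂/n₁ = 1.612/1.000 = 1.6120, and Brewster's law gives tan θ_B = n₂/n₁. Taking the arctangent, θ_B = 58.19°.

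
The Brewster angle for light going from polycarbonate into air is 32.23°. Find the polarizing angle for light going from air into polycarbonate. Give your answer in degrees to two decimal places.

θ_B' ≈ 57.77°

tan θ_B' = n₁/n₂ = 1/tan θ_B, so θ_B' = 90° − θ_B.
θ_B' = 90° − 32.23° = 57.77°.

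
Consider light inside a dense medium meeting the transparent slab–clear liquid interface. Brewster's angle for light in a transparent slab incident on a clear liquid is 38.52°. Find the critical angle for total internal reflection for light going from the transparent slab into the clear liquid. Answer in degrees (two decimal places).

tan θ_B = n₂/n₁ = tan 38.52° = 0.7960.
Total internal reflection: sin θ_c = n₂/n₁ = 0.7960.
θ_c = arcsin(0.7960) = 52.75°.

θ_c ≈ 52.75°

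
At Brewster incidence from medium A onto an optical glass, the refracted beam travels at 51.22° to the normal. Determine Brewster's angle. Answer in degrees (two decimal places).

Brewster's condition makes the reflected and refracted beams perpendicular: θ_B + θ_t = 90°.
θ_B = 90° − 51.22° = 38.78°.

θ_B ≈ 38.78°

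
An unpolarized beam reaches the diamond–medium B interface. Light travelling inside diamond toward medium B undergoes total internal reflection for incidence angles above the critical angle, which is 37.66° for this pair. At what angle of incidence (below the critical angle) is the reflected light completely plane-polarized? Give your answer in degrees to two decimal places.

sin θ_c = n₂/n₁, so n₂/n₁ = sin 37.66° = 0.6110.
Brewster: tan θ_B = n₂/n₁ = 0.6110.
θ_B = arctan(0.6110) = 31.42°.

θ_B ≈ 31.42°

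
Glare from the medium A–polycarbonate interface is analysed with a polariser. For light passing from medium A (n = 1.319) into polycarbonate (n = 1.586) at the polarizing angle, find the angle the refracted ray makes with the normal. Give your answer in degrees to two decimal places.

tan θ_B = n₂/n₁ = 1.586/1.319 = 1.2024, so θ_B = 50.25°.
At Brewster's angle the reflected and refracted rays are perpendicular, so θ_t = 90° − θ_B = 90° − 50.25° = 39.75°.

θ_t ≈ 39.75°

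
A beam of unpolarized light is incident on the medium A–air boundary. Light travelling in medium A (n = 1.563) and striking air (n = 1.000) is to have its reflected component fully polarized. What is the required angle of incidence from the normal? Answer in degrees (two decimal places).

Here n₂/n₁ = 1.000/1.563 = 0.6398, and Brewster's law gives tan θ_B = n₂/n₁. Taking the arctangent, θ_B = 32.61°.

θ_B ≈ 32.61°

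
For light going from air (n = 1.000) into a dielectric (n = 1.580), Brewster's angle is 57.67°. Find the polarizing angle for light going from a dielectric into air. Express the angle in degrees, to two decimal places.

θ_B' ≈ 32.33°

Reversing the direction swaps n₁ and n₂, so tan θ_B' = 1/tan θ_B and θ_B' = 90° − θ_B.
Hence θ_B' = 90° − 57.67° = 32.33°.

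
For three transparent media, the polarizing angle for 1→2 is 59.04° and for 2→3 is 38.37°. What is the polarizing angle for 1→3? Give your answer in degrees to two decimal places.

n₂/n₁ = tan 59.04° = 1.6669 and n₃/n₂ = tan 38.37° = 0.7917.
So n₃/n₁ = (n₂/n₁)(n₃/n₂) = 1.6669 × 0.7917 = 1.3198.
θ_B(1→3) = arctan(1.3198) = 52.85°.

θ_B ≈ 52.85°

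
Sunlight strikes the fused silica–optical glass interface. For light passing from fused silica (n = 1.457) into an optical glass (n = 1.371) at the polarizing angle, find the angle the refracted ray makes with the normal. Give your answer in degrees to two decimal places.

θ_t ≈ 46.74°

tan θ_B = n₂/n₁ = 1.371/1.457 = 0.9410, so θ_B = 43.26°.
The refracted ray is perpendicular to the reflected ray, so θ_t = 90° − θ_B = 46.74°.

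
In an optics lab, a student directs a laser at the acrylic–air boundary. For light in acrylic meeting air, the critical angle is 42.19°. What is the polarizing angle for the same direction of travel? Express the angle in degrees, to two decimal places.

At the critical angle sin θ_c = n₂/n₁, giving n₂/n₁ = sin 42.19° = 0.6716.
Then tan θ_B = n₂/n₁ = 0.6716, so θ_B = arctan 0.6716 = 33.88°.

θ_B ≈ 33.88°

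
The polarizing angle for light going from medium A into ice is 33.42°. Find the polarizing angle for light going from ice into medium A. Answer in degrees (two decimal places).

Reversing the direction swaps n₁ and n₂, so tan θ_B' = 1/tan θ_B and θ_B' = 90° − θ_B.
Hence θ_B' = 90° − 33.42° = 56.58°.

θ_B' ≈ 56.58°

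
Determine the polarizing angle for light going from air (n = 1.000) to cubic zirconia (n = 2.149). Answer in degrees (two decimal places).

θ_B ≈ 65.05°

Here n₂/n₁ = 2.149/1.000 = 2.1490, and Brewster's law gives tan θ_B = n₂/n₁. Taking the arctangent, θ_B = 65.05°.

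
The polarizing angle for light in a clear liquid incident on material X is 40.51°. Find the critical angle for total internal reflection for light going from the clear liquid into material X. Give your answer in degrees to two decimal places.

θ_c ≈ 58.69°

n₂/n₁ = tan 40.51° = 0.8544; the critical angle satisfies sin θ_c = n₂/n₁.
θ_c = arcsin(0.8544) = 58.69°.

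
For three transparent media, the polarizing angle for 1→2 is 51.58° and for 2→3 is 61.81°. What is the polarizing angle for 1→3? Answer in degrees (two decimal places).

Each Brewster angle gives a ratio: n₂/n₁ = tan 51.58° = 1.2608, n₃/n₂ = tan 61.81° = 1.8658.
Multiplying, n₃/n₁ = 1.2608 × 1.8658 = 2.3523, and θ_B(1→3) = arctan 2.3523 = 66.97°.

θ_B ≈ 66.97°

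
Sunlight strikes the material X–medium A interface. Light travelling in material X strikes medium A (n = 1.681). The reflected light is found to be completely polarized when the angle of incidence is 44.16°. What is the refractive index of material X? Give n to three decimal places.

Brewster's law: tan θ_B = n₂/n₁ (light incident in material X, refracted into medium A).
n₁ = n₂ / tan θ_B = 1.681 / tan 44.16° = 1.731.

n ≈ 1.731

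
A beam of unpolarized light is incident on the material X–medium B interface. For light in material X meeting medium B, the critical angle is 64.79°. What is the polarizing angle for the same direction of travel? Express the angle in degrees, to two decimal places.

sin θ_c = n₂/n₁, so n₂/n₁ = sin 64.79° = 0.9048.
Brewster: tan θ_B = n₂/n₁ = 0.9048.
θ_B = arctan(0.9048) = 42.14°.

θ_B ≈ 42.14°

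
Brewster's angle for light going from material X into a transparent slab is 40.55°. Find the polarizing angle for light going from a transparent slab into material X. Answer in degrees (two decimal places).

The two Brewster angles are complementary: θ_B' = 90° − θ_B = 90° − 40.55° = 49.45°.

θ_B' ≈ 49.45°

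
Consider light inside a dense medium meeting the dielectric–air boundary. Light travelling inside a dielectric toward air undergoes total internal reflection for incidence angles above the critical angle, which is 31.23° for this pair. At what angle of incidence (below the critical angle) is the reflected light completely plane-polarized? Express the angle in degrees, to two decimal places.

At the critical angle sin θ_c = n₂/n₁, giving n₂/n₁ = sin 31.23° = 0.5185.
Then tan θ_B = n₂/n₁ = 0.5185, so θ_B = arctan 0.5185 = 27.41°.

θ_B ≈ 27.41°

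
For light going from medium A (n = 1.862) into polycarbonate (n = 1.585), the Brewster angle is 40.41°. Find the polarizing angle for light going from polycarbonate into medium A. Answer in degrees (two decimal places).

The two Brewster angles are complementary: θ_B' = 90° − θ_B = 90° − 40.41° = 49.59°.

θ_B' ≈ 49.59°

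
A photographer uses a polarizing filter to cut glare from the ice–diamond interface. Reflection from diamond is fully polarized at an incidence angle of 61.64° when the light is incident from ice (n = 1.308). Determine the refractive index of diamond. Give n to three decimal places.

Brewster's law: tan θ_B = n₂/n₁ (light incident in ice, refracted into diamond).
n₂ = n₁ tan θ_B = 1.308 × tan 61.64° = 2.423.

n ≈ 2.423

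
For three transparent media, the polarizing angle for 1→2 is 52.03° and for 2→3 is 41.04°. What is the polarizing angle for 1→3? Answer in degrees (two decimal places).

tan θ_B(1→2) = n₂/n₁ = tan 52.03° = 1.2813.
tan θ_B(2→3) = n₃/n₂ = tan 41.04° = 0.8705.
n₃/n₁ = 1.1154. Then tan θ_B(1→3) = n₃/n₁, so θ_B(1→3) = arctan(1.1154) = 48.12°.

θ_B ≈ 48.12°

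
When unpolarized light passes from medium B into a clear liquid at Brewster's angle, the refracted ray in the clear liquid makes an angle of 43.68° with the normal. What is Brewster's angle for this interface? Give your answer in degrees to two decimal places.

θ_B ≈ 46.32°

Since the reflected and refracted rays are at right angles at the polarizing angle, θ_B + θ_t = 90°.
So θ_B = 90° − θ_t = 90° − 43.68° = 46.32°.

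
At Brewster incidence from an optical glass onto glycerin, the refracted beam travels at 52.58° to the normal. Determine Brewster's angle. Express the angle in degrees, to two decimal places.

θ_B ≈ 37.42°

Since the reflected and refracted rays are at right angles at the polarizing angle, θ_B + θ_t = 90°.
So θ_B = 90° − θ_t = 90° − 52.58° = 37.42°.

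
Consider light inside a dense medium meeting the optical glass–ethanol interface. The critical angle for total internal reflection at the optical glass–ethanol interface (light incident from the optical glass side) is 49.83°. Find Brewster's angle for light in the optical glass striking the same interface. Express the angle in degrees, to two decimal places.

At the critical angle sin θ_c = n₂/n₁, giving n₂/n₁ = sin 49.83° = 0.7641.
Then tan θ_B = n₂/n₁ = 0.7641, so θ_B = arctan 0.7641 = 37.38°.

θ_B ≈ 37.38°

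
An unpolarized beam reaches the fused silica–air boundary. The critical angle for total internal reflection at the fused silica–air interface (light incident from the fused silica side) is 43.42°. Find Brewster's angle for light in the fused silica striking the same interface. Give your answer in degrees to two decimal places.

θ_B ≈ 34.50°

At the critical angle sin θ_c = n₂/n₁, giving n₂/n₁ = sin 43.42° = 0.6873.
Then tan θ_B = n₂/n₁ = 0.6873, so θ_B = arctan 0.6873 = 34.50°.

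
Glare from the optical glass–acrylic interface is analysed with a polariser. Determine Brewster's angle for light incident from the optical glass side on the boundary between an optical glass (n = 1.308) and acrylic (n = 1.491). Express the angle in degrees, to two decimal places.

tan θ_B = n₂/n₁ = 1.491/1.308 = 1.1399.
θ_B = arctan(1.1399) = 48.74°.

θ_B ≈ 48.74°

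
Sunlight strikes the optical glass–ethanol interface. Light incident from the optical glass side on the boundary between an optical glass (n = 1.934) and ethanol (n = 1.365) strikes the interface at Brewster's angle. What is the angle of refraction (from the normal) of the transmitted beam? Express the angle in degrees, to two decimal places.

θ_t ≈ 54.79°

θ_B = arctan(n₂/n₁) = arctan(1.365/1.934) = 35.21°.
At Brewster's angle the reflected and refracted rays are perpendicular, so θ_t = 90° − θ_B = 90° − 35.21° = 54.79°.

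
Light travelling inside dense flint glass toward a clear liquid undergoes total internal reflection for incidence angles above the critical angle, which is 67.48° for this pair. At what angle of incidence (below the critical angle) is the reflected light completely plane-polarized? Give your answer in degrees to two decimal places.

At the critical angle sin θ_c = n₂/n₁, giving n₂/n₁ = sin 67.48° = 0.9237.
Then tan θ_B = n₂/n₁ = 0.9237, so θ_B = arctan 0.9237 = 42.73°.

θ_B ≈ 42.73°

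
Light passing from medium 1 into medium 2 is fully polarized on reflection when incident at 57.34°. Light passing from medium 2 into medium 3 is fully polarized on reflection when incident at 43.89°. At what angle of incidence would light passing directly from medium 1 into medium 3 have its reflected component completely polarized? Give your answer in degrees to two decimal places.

θ_B ≈ 56.32°

tan θ_B(1→2) = n₂/n₁ = tan 57.34° = 1.5601.
tan θ_B(2→3) = n₃/n₂ = tan 43.89° = 0.9620.
n₃/n₁ = 1.5007. Then tan θ_B(1→3) = n₃/n₁, so θ_B(1→3) = arctan(1.5007) = 56.32°.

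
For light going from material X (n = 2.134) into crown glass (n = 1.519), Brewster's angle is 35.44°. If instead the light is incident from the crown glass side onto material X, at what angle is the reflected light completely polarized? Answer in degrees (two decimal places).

tan θ_B' = n₁/n₂ = 1/tan θ_B, so θ_B' = 90° − θ_B.
θ_B' = 90° − 35.44° = 54.56°.

θ_B' ≈ 54.56°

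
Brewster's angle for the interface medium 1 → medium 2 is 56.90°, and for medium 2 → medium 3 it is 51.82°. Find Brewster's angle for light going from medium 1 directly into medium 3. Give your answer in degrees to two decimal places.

tan θ_B(1→2) = n₂/n₁ = tan 56.90° = 1.5340.
tan θ_B(2→3) = n₃/n₂ = tan 51.82° = 1.2717.
Multiplying, n₃/n₁ = 1.5340 × 1.2717 = 1.9508, and θ_B(1→3) = arctan 1.9508 = 62.86°.

θ_B ≈ 62.86°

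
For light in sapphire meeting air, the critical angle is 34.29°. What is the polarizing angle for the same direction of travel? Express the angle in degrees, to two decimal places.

θ_B ≈ 29.40°

At the critical angle sin θ_c = n₂/n₁, giving n₂/n₁ = sin 34.29° = 0.5634.
Then tan θ_B = n₂/n₁ = 0.5634, so θ_B = arctan 0.5634 = 29.40°.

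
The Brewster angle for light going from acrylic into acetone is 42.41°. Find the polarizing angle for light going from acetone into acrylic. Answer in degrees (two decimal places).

θ_B' ≈ 47.59°

tan θ_B' = n₁/n₂ = 1/tan θ_B, so θ_B' = 90° − θ_B.
θ_B' = 90° − 42.41° = 47.59°.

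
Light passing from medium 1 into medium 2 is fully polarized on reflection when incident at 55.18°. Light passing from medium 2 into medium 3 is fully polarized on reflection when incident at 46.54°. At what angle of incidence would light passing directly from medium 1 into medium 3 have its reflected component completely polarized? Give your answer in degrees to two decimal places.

Each Brewster angle gives a ratio: n₂/n₁ = tan 55.18° = 1.4377, n₃/n₂ = tan 46.54° = 1.0553.
So n₃/n₁ = (n₂/n₁)(n₃/n₂) = 1.4377 × 1.0553 = 1.5172.
θ_B(1→3) = arctan(1.5172) = 56.61°.

θ_B ≈ 56.61°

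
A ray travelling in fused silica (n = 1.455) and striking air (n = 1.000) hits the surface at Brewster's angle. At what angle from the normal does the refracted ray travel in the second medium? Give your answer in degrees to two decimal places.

tan θ_B = n₂/n₁ = 1.000/1.455 = 0.6873, so θ_B = 34.50°.
At Brewster's angle the reflected and refracted rays are perpendicular, so θ_t = 90° − θ_B = 90° − 34.50° = 55.50°.

θ_t ≈ 55.50°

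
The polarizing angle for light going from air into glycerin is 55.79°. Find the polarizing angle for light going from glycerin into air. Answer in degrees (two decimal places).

θ_B' ≈ 34.21°

The two Brewster angles are complementary: θ_B' = 90° − θ_B = 90° − 55.79° = 34.21°.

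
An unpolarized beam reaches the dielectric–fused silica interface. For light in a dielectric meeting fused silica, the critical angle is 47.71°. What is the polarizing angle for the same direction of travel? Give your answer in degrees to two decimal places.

θ_B ≈ 36.49°

n₂/n₁ = sin θ_c = sin 47.71° = 0.7397.
tan θ_B equals the same ratio, so θ_B = arctan(0.7397) = 36.49°.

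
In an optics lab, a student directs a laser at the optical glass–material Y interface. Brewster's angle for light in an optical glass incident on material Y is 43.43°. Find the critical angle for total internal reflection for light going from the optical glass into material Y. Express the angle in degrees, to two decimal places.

θ_c ≈ 71.20°

From Brewster, n₂/n₁ = tan θ_B = tan 43.43° = 0.9466.
Then sin θ_c = n₂/n₁ = 0.9466, so θ_c = arcsin 0.9466 = 71.20°.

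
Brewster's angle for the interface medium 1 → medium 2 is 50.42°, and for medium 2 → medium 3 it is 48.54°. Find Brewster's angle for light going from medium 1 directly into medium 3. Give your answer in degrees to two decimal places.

n₂/n₁ = tan 50.42° = 1.2097 and n₃/n₂ = tan 48.54° = 1.1319.
So n₃/n₁ = (n₂/n₁)(n₃/n₂) = 1.2097 × 1.1319 = 1.3692.
θ_B(1→3) = arctan(1.3692) = 53.86°.

θ_B ≈ 53.86°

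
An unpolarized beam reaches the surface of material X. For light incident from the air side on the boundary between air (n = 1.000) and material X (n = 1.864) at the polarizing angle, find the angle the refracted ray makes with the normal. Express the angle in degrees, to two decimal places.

θ_t ≈ 28.21°

θ_B = arctan(n₂/n₁) = arctan(1.864/1.000) = 61.79°.
The refracted ray is perpendicular to the reflected ray, so θ_t = 90° − θ_B = 28.21°.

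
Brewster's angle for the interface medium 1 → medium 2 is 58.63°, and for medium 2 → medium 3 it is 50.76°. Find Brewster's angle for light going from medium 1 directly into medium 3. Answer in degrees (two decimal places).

n₂/n₁ = tan 58.63° = 1.6402 and n₃/n₂ = tan 50.76° = 1.2244.
So n₃/n₁ = (n₂/n₁)(n₃/n₂) = 1.6402 × 1.2244 = 2.0082.
θ_B(1→3) = arctan(2.0082) = 63.53°.

θ_B ≈ 63.53°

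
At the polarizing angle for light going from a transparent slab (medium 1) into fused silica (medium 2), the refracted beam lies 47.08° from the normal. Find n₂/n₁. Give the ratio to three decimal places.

At Brewster incidence θ_B = 90° − θ_t = 90° − 47.08° = 42.92°.
Then n₂/n₁ = tan θ_B = tan 42.92° = 0.930.

n₂/n₁ ≈ 0.930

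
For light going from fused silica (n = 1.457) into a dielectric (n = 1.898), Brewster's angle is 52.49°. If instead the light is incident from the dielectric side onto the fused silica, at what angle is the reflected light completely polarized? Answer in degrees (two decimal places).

θ_B' ≈ 37.51°

The two Brewster angles are complementary: θ_B' = 90° − θ_B = 90° − 52.49° = 37.51°.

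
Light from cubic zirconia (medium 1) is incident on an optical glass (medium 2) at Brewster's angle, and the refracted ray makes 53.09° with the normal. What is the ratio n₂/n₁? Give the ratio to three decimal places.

At Brewster incidence θ_B = 90° − θ_t = 90° − 53.09° = 36.91°.
Then n₂/n₁ = tan θ_B = tan 36.91° = 0.751.

n₂/n₁ ≈ 0.751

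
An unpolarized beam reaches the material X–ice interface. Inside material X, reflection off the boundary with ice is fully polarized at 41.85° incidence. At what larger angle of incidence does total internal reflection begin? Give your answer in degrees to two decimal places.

θ_c ≈ 63.60°

tan θ_B = n₂/n₁ = tan 41.85° = 0.8957.
Total internal reflection: sin θ_c = n₂/n₁ = 0.8957.
θ_c = arcsin(0.8957) = 63.60°.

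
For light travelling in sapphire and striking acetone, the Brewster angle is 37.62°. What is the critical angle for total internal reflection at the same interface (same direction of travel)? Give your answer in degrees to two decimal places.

θ_c ≈ 50.41°

tan θ_B = n₂/n₁ = tan 37.62° = 0.7707.
Total internal reflection: sin θ_c = n₂/n₁ = 0.7707.
θ_c = arcsin(0.7707) = 50.41°.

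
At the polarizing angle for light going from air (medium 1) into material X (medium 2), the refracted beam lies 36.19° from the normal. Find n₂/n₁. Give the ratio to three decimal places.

At Brewster incidence θ_B = 90° − θ_t = 90° − 36.19° = 53.81°.
Then n₂/n₁ = tan θ_B = tan 53.81° = 1.367.

n₂/n₁ ≈ 1.367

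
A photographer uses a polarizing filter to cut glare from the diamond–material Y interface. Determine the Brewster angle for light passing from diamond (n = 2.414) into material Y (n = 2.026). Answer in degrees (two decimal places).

tan θ_B = n₂/n₁ = 2.026/2.414 = 0.8393.
θ_B = arctan(0.8393) = 40.01°.

θ_B ≈ 40.01°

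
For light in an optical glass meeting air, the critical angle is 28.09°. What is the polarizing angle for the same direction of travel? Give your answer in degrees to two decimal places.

sin θ_c = n₂/n₁, so n₂/n₁ = sin 28.09° = 0.4709.
Brewster: tan θ_B = n₂/n₁ = 0.4709.
θ_B = arctan(0.4709) = 25.21°.

θ_B ≈ 25.21°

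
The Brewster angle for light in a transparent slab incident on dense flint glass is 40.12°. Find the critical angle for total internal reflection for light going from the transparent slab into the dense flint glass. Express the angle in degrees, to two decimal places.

tan θ_B = n₂/n₁ = tan 40.12° = 0.8427.
Total internal reflection: sin θ_c = n₂/n₁ = 0.8427.
θ_c = arcsin(0.8427) = 57.42°.

θ_c ≈ 57.42°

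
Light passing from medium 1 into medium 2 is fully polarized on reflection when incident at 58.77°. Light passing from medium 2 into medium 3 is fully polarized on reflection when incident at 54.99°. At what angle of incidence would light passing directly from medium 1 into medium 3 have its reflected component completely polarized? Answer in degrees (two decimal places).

tan θ_B(1→2) = n₂/n₁ = tan 58.77° = 1.6492.
tan θ_B(2→3) = n₃/n₂ = tan 54.99° = 1.4276.
n₃/n₁ = 2.3545. Then tan θ_B(1→3) = n₃/n₁, so θ_B(1→3) = arctan(2.3545) = 66.99°.

θ_B ≈ 66.99°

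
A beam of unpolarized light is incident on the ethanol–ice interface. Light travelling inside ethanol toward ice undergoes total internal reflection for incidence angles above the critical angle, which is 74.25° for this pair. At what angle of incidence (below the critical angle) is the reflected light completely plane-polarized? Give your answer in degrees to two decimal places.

θ_B ≈ 43.90°

At the critical angle sin θ_c = n₂/n₁, giving n₂/n₁ = sin 74.25° = 0.9625.
Then tan θ_B = n₂/n₁ = 0.9625, so θ_B = arctan 0.9625 = 43.90°.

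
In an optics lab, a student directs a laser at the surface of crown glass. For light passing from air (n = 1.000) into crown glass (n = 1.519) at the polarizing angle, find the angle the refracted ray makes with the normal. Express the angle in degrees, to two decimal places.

tan θ_B = n₂/n₁ = 1.519/1.000 = 1.5190, so θ_B = 56.64°.
The refracted ray is perpendicular to the reflected ray, so θ_t = 90° − θ_B = 33.36°.

θ_t ≈ 33.36°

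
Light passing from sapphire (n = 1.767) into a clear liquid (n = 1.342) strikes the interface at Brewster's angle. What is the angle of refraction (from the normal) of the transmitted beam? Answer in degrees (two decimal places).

θ_t ≈ 52.78°

First find Brewster's angle: tan θ_B = 1.342/1.767 = 0.7595, giving θ_B = 37.22°.
At Brewster's angle the reflected and refracted rays are perpendicular, so θ_t = 90° − θ_B = 90° − 37.22° = 52.78°.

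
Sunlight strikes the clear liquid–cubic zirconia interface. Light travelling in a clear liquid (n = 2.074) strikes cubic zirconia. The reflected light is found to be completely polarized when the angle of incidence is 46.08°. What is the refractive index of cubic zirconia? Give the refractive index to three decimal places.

Full polarization of the reflected beam means tan θ_B = n₂/n₁, where n₁ is the incident medium (a clear liquid).
n₂ = n₁ tan θ_B = 2.074 × tan 46.08° = 2.154.

n ≈ 2.154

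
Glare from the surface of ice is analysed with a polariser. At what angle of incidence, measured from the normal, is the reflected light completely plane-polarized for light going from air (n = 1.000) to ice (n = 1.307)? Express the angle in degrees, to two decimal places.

θ_B ≈ 52.58°

The reflected p-component vanishes when tan θ_B = n₂/n₁.
Brewster's condition: tan θ_B = n₂/n₁ = 1.307/1.000 = 1.3070.
θ_B = arctan(1.3070) = 52.58°.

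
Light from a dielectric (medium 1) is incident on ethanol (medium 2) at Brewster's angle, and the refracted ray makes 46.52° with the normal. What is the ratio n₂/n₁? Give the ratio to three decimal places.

θ_B + θ_t = 90°, so θ_B = 90° − 46.52° = 43.48°.
Then n₂/n₁ = tan θ_B = tan 43.48° = 0.948.

n₂/n₁ ≈ 0.948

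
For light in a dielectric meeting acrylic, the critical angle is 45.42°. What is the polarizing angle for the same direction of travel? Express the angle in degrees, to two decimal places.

n₂/n₁ = sin θ_c = sin 45.42° = 0.7123.
tan θ_B equals the same ratio, so θ_B = arctan(0.7123) = 35.46°.

θ_B ≈ 35.46°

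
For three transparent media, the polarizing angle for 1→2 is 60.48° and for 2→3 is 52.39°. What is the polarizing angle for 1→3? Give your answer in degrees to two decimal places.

tan θ_B(1→2) = n₂/n₁ = tan 60.48° = 1.7661.
tan θ_B(2→3) = n₃/n₂ = tan 52.39° = 1.2981.
So n₃/n₁ = (n₂/n₁)(n₃/n₂) = 1.7661 × 1.2981 = 2.2924.
θ_B(1→3) = arctan(2.2924) = 66.43°.

θ_B ≈ 66.43°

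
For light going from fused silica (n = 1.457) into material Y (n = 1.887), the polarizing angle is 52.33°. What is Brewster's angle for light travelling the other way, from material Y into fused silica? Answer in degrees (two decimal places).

θ_B' ≈ 37.67°

tan θ_B' = n₁/n₂ = 1/tan θ_B, so θ_B' = 90° − θ_B.
θ_B' = 90° − 52.33° = 37.67°.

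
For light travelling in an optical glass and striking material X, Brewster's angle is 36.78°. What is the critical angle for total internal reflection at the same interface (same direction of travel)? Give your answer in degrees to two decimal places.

θ_c ≈ 48.38°

tan θ_B = n₂/n₁ = tan 36.78° = 0.7476.
Total internal reflection: sin θ_c = n₂/n₁ = 0.7476.
θ_c = arcsin(0.7476) = 48.38°.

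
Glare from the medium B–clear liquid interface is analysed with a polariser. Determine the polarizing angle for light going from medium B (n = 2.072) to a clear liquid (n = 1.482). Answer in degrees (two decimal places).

θ_B ≈ 35.57°

At Brewster's angle the reflected and refracted rays are perpendicular, which with Snell's law gives tan θ_B = n₂/n₁.
Here n₂/n₁ = 1.482/2.072 = 0.7153, and Brewster's law gives tan θ_B = n₂/n₁.
So θ_B = arctan 0.7153 = 35.57°.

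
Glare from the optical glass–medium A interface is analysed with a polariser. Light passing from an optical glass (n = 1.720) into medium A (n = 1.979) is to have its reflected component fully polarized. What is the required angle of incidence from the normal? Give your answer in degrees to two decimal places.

At Brewster's angle the reflected and refracted rays are perpendicular, which with Snell's law gives tan θ_B = n₂/n₁.
Here n₂/n₁ = 1.979/1.720 = 1.1506, and Brewster's law gives tan θ_B = n₂/n₁.
θ_B = arctan(1.1506) = 49.01°.

θ_B ≈ 49.01°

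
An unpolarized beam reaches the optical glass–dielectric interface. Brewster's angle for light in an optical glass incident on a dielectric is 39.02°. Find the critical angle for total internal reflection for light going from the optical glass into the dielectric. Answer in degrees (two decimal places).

θ_c ≈ 54.13°

n₂/n₁ = tan 39.02° = 0.8104; the critical angle satisfies sin θ_c = n₂/n₁.
θ_c = arcsin(0.8104) = 54.13°.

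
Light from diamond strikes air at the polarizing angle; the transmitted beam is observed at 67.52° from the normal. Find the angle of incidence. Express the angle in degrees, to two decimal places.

θ_B ≈ 22.48°

Brewster's condition makes the reflected and refracted beams perpendicular: θ_B + θ_t = 90°.
So θ_B = 90° − θ_t = 90° − 67.52° = 22.48°.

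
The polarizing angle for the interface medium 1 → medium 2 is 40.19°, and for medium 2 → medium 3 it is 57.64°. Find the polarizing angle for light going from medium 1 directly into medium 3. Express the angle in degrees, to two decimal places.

tan θ_B(1→2) = n₂/n₁ = tan 40.19° = 0.8448.
tan θ_B(2→3) = n₃/n₂ = tan 57.64° = 1.5782.
So n₃/n₁ = (n₂/n₁)(n₃/n₂) = 0.8448 × 1.5782 = 1.3332.
θ_B(1→3) = arctan(1.3332) = 53.13°.

θ_B ≈ 53.13°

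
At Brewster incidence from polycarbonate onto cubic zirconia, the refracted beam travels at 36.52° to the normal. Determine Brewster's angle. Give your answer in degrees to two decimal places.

Since the reflected and refracted rays are at right angles at the polarizing angle, θ_B + θ_t = 90°.
So θ_B = 90° − θ_t = 90° − 36.52° = 53.48°.

θ_B ≈ 53.48°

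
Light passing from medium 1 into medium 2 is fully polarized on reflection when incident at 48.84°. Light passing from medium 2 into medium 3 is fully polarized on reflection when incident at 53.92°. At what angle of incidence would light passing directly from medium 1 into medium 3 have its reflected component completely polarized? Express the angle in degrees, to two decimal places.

θ_B ≈ 57.50°

Each Brewster angle gives a ratio: n₂/n₁ = tan 48.84° = 1.1439, n₃/n₂ = tan 53.92° = 1.3723.
Multiplying, n₃/n₁ = 1.1439 × 1.3723 = 1.5698, and θ_B(1→3) = arctan 1.5698 = 57.50°.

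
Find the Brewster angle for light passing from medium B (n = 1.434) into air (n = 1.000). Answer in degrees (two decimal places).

θ_B ≈ 34.89°

Here n₂/n₁ = 1.000/1.434 = 0.6974, and Brewster's law gives tan θ_B = n₂/n₁. Taking the arctangent, θ_B = 34.89°.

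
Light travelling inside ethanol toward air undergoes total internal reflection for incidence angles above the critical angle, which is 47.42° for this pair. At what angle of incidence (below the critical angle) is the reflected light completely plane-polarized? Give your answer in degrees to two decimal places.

At the critical angle sin θ_c = n₂/n₁, giving n₂/n₁ = sin 47.42° = 0.7363.
Then tan θ_B = n₂/n₁ = 0.7363, so θ_B = arctan 0.7363 = 36.37°.

θ_B ≈ 36.37°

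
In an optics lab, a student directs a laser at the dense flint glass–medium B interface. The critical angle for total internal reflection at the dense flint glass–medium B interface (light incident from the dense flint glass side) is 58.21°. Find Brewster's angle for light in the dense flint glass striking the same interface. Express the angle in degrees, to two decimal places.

n₂/n₁ = sin θ_c = sin 58.21° = 0.8500.
tan θ_B equals the same ratio, so θ_B = arctan(0.8500) = 40.36°.

θ_B ≈ 40.36°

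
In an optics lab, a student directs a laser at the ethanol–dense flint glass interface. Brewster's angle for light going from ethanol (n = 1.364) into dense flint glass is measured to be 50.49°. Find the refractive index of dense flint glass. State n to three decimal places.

Full polarization of the reflected beam means tan θ_B = n₂/n₁, where n₁ is the incident medium (ethanol).
n₂ = n₁ tan θ_B = 1.364 × tan 50.49° = 1.654.

n ≈ 1.654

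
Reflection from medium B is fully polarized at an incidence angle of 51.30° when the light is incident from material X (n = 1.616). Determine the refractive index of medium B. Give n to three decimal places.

Full polarization of the reflected beam means tan θ_B = n₂/n₁, where n₁ is the incident medium (material X).
n₂ = n₁ tan θ_B = 1.616 × tan 51.30° = 2.017.

n ≈ 2.017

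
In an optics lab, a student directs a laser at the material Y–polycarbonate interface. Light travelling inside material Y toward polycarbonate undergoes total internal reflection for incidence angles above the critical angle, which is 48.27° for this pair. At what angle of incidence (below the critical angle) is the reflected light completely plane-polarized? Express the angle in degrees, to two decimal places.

n₂/n₁ = sin θ_c = sin 48.27° = 0.7463.
tan θ_B equals the same ratio, so θ_B = arctan(0.7463) = 36.73°.

θ_B ≈ 36.73°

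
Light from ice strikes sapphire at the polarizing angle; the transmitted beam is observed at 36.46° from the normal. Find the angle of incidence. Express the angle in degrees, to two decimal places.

θ_B ≈ 53.54°

Since the reflected and refracted rays are at right angles at the polarizing angle, θ_B + θ_t = 90°.
θ_B = 90° − 36.46° = 53.54°.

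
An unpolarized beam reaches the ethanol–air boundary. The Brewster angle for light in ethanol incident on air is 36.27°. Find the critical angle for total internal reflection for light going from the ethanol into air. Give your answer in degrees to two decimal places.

tan θ_B = n₂/n₁ = tan 36.27° = 0.7338.
Total internal reflection: sin θ_c = n₂/n₁ = 0.7338.
θ_c = arcsin(0.7338) = 47.20°.

θ_c ≈ 47.20°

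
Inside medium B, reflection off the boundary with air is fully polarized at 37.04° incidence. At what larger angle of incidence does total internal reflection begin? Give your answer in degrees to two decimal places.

n₂/n₁ = tan 37.04° = 0.7546; the critical angle satisfies sin θ_c = n₂/n₁.
θ_c = arcsin(0.7546) = 48.99°.

θ_c ≈ 48.99°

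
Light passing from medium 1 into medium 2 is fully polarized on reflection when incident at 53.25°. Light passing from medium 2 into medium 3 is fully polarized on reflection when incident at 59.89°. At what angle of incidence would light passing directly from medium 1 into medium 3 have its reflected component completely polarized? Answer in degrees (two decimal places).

n₂/n₁ = tan 53.25° = 1.3392 and n₃/n₂ = tan 59.89° = 1.7244.
So n₃/n₁ = (n₂/n₁)(n₃/n₂) = 1.3392 × 1.7244 = 2.3092.
θ_B(1→3) = arctan(2.3092) = 66.59°.

θ_B ≈ 66.59°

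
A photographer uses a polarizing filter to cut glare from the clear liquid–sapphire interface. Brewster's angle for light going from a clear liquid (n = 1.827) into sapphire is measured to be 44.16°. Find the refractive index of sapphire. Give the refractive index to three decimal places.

n ≈ 1.774

Brewster's law: tan θ_B = n₂/n₁ (light incident in a clear liquid, refracted into sapphire).
n₂ = n₁ tan θ_B = 1.827 × tan 44.16° = 1.774.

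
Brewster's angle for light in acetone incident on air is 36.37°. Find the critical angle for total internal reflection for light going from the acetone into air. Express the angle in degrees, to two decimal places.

tan θ_B = n₂/n₁ = tan 36.37° = 0.7365.
Total internal reflection: sin θ_c = n₂/n₁ = 0.7365.
θ_c = arcsin(0.7365) = 47.43°.

θ_c ≈ 47.43°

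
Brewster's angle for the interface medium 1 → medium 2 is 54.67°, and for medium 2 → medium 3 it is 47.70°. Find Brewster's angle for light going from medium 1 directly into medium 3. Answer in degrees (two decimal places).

θ_B ≈ 57.18°

tan θ_B(1→2) = n₂/n₁ = tan 54.67° = 1.4108.
tan θ_B(2→3) = n₃/n₂ = tan 47.70° = 1.0990.
So n₃/n₁ = (n₂/n₁)(n₃/n₂) = 1.4108 × 1.0990 = 1.5504.
θ_B(1→3) = arctan(1.5504) = 57.18°.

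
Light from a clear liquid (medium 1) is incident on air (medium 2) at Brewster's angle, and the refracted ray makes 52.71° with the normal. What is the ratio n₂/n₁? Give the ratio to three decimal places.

θ_B + θ_t = 90°, so θ_B = 90° − 52.71° = 37.29°.
tan θ_B = n₂/n₁, so n₂/n₁ = tan 37.29° = 0.762.

n₂/n₁ ≈ 0.762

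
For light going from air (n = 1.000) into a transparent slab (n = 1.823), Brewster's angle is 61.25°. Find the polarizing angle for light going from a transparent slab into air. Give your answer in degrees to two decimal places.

θ_B' ≈ 28.75°

Reversing the direction swaps n₁ and n₂, so tan θ_B' = 1/tan θ_B and θ_B' = 90° − θ_B.
Hence θ_B' = 90° − 61.25° = 28.75°.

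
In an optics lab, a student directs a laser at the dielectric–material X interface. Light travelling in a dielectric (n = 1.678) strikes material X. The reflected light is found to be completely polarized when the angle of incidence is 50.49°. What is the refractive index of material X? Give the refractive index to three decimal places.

Full polarization of the reflected beam means tan θ_B = n₂/n₁, where n₁ is the incident medium (a dielectric).
n₂ = n₁ tan θ_B = 1.678 × tan 50.49° = 2.035.

n ≈ 2.035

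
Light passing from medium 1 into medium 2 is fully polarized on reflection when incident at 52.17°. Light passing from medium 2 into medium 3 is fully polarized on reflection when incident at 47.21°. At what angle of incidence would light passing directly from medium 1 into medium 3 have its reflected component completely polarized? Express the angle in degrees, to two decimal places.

Each Brewster angle gives a ratio: n₂/n₁ = tan 52.17° = 1.2878, n₃/n₂ = tan 47.21° = 1.0803.
So n₃/n₁ = (n₂/n₁)(n₃/n₂) = 1.2878 × 1.0803 = 1.3912.
θ_B(1→3) = arctan(1.3912) = 54.29°.

θ_B ≈ 54.29°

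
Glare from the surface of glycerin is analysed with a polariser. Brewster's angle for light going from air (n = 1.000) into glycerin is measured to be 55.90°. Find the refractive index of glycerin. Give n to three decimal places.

At Brewster's angle, tan θ_B = n₂/n₁ with n₁ on the incident side (air) and n₂ on the transmitted side (glycerin).
n₂ = n₁ tan θ_B = 1.000 × tan 55.90° = 1.477.

n ≈ 1.477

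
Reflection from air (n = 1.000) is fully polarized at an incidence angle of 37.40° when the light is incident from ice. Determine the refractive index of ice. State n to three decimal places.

At Brewster's angle, tan θ_B = n₂/n₁ with n₁ on the incident side (ice) and n₂ on the transmitted side (air).
n₁ = n₂ / tan θ_B = 1.000 / tan 37.40° = 1.308.

n ≈ 1.308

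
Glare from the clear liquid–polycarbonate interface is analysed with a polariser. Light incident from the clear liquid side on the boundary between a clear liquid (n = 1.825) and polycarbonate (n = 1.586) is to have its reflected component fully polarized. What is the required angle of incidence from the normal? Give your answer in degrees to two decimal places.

Brewster's condition: tan θ_B = n₂/n₁ = 1.586/1.825 = 0.8690. Taking the arctangent, θ_B = 40.99°.

θ_B ≈ 40.99°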